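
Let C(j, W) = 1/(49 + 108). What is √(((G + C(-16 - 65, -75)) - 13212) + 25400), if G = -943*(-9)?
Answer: 6*√14156062/157 ≈ 143.79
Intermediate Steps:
C(j, W) = 1/157
G = 8487
√(((G + C(-16 - 65, -75)) - 13212) + 25400) = √(((8487 + 1/157) - 13212) + 25400) = √((1332460/157 - 13212) + 25400) = √(-741824/157 + 25400) = √(3245976/157) = 6*√14156062/157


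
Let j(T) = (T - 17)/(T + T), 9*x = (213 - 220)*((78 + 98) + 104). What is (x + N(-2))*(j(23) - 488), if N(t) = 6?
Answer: 21387226/207 ≈ 1.0332e+5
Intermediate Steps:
x = -1960/9 (x = ((213 - 220)*((78 + 98) + 104))/9 = (-7*(176 + 104))/9 = (-7*280)/9 = (⅑)*(-1960) = -1960/9 ≈ -217.78)
j(T) = (-17 + T)/(2*T) (j(T) = (-17 + T)/((2*T)) = (-17 + T)*(1/(2*T)) = (-17 + T)/(2*T))
(x + N(-2))*(j(23) - 488) = (-1960/9 + 6)*((½)*(-17 + 23)/23 - 488) = -1906*((½)*(1/23)*6 - 488)/9 = -1906*(3/23 - 488)/9 = -1906/9*(-11221/23) = 21387226/207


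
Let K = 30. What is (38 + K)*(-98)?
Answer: -6664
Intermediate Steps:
(38 + K)*(-98) = (38 + 30)*(-98) = 68*(-98) = -6664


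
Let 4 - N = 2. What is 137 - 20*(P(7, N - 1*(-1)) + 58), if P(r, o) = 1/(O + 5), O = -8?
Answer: -3049/3 ≈ -1016.3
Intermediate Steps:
N = 2 (N = 4 - 1*2 = 4 - 2 = 2)
P(r, o) = -1/3 (P(r, o) = 1/(-8 + 5) = 1/(-3) = -1/3)
137 - 20*(P(7, N - 1*(-1)) + 58) = 137 - 20*(-1/3 + 58) = 137 - 20*173/3 = 137 - 3460/3 = -3049/3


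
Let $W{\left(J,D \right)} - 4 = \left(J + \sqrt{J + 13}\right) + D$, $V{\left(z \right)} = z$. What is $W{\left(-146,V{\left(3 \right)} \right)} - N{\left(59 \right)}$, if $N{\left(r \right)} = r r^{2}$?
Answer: $-205518 + i \sqrt{133} \approx -2.0552 \cdot 10^{5} + 11.533 i$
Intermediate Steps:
$N{\left(r \right)} = r^{3}$
$W{\left(J,D \right)} = 4 + D + J + \sqrt{13 + J}$ ($W{\left(J,D \right)} = 4 + \left(\left(J + \sqrt{J + 13}\right) + D\right) = 4 + \left(\left(J + \sqrt{13 + J}\right) + D\right) = 4 + \left(D + J + \sqrt{13 + J}\right) = 4 + D + J + \sqrt{13 + J}$)
$W{\left(-146,V{\left(3 \right)} \right)} - N{\left(59 \right)} = \left(4 + 3 - 146 + \sqrt{13 - 146}\right) - 59^{3} = \left(4 + 3 - 146 + \sqrt{-133}\right) - 205379 = \left(4 + 3 - 146 + i \sqrt{133}\right) - 205379 = \left(-139 + i \sqrt{133}\right) - 205379 = -205518 + i \sqrt{133}$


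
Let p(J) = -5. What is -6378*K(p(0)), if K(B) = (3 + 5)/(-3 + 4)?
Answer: -51024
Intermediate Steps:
K(B) = 8 (K(B) = 8/1 = 8*1 = 8)
-6378*K(p(0)) = -6378*8 = -51024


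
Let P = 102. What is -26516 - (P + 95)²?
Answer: -65325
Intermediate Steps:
-26516 - (P + 95)² = -26516 - (102 + 95)² = -26516 - 1*197² = -26516 - 1*38809 = -26516 - 38809 = -65325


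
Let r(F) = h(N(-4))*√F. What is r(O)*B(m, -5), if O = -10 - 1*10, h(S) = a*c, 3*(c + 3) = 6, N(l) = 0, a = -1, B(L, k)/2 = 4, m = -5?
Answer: 16*I*√5 ≈ 35.777*I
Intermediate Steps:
B(L, k) = 8 (B(L, k) = 2*4 = 8)
c = -1 (c = -3 + (⅓)*6 = -3 + 2 = -1)
h(S) = 1 (h(S) = -1*(-1) = 1)
O = -20 (O = -10 - 10 = -20)
r(F) = √F (r(F) = 1*√F = √F)
r(O)*B(m, -5) = √(-20)*8 = (2*I*√5)*8 = 16*I*√5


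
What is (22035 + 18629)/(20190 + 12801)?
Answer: 40664/32991 ≈ 1.2326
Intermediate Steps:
(22035 + 18629)/(20190 + 12801) = 40664/32991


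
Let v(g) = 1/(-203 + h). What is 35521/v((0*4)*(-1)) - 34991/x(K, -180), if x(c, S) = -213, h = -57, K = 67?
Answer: -1967117989/213 ≈ -9.2353e+6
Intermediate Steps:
v(g) = -1/260 (v(g) = 1/(-203 - 57) = 1/(-260) = -1/260)
35521/v((0*4)*(-1)) - 34991/x(K, -180) = 35521/(-1/260) - 34991/(-213) = 35521*(-260) - 34991*(-1/213) = -9235460 + 34991/213 = -1967117989/213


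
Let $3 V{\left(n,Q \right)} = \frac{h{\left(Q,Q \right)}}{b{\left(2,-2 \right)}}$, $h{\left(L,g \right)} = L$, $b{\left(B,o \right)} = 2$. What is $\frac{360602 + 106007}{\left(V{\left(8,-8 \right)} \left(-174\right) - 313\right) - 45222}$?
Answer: $- \frac{466609}{45303} \approx -10.3$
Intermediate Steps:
$V{\left(n,Q \right)} = \frac{Q}{6}$ ($V{\left(n,Q \right)} = \frac{Q \frac{1}{2}}{3} = \frac{\frac{1}{2} Q}{3} = \frac{Q}{6}$)
$\frac{360602 + 106007}{\left(V{\left(8,-8 \right)} \left(-174\right) - 313\right) - 45222} = \frac{360602 + 106007}{\left(\frac{1}{6} \left(-8\right) \left(-174\right) - 313\right) - 45222} = \frac{466609}{\left(\left(- \frac{4}{3}\right) \left(-174\right) - 313\right) - 45222} = \frac{466609}{\left(232 - 313\right) - 45222} = \frac{466609}{-81 - 45222} = \frac{466609}{-45303} = 466609 \left(- \frac{1}{45303}\right) = - \frac{466609}{45303}$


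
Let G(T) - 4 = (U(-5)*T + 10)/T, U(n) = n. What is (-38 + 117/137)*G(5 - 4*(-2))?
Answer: 15267/1781 ≈ 8.5721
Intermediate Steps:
G(T) = 4 + (10 - 5*T)/T (G(T) = 4 + (-5*T + 10)/T = 4 + (10 - 5*T)/T)
(-38 + 117/137)*G(5 - 4*(-2)) = (-38 + 117/137)*((10 - (5 - 4*(-2)))/(5 - 4*(-2))) = (-38 + 117*(1/137))*((10 - (5 + 8))/(5 + 8)) = (-38 + 117/137)*((10 - 1*13)/13) = -5089*(10 - 13)/1781 = -5089*(-3)/1781 = -5089/137*(-3/13) = 15267/1781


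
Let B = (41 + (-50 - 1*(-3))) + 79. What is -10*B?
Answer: -730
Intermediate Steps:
B = 73 (B = (41 + (-50 + 3)) + 79 = (41 - 47) + 79 = -6 + 79 = 73)
-10*B = -10*73 = -730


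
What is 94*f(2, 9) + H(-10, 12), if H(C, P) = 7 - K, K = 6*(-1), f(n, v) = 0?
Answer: 13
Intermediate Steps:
K = -6
H(C, P) = 13 (H(C, P) = 7 - 1*(-6) = 7 + 6 = 13)
94*f(2, 9) + H(-10, 12) = 94*0 + 13 = 0 + 13 = 13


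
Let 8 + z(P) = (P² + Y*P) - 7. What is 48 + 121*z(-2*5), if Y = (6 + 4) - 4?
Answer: 3073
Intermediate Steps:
Y = 6 (Y = 10 - 4 = 6)
z(P) = -15 + P² + 6*P (z(P) = -8 + ((P² + 6*P) - 7) = -8 + (-7 + P² + 6*P) = -15 + P² + 6*P)
48 + 121*z(-2*5) = 48 + 121*(-15 + (-2*5)² + 6*(-2*5)) = 48 + 121*(-15 + (-10)² + 6*(-10)) = 48 + 121*(-15 + 100 - 60) = 48 + 121*25 = 48 + 3025 = 3073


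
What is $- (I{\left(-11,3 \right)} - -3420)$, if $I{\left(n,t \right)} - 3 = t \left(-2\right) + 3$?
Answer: $-3420$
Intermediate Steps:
$I{\left(n,t \right)} = 6 - 2 t$ ($I{\left(n,t \right)} = 3 + \left(t \left(-2\right) + 3\right) = 3 - \left(-3 + 2 t\right) = 6 - 2 t$)
$- (I{\left(-11,3 \right)} - -3420) = - (\left(6 - 6\right) - -3420) = - (\left(6 - 6\right) + 3420) = - (0 + 3420) = \left(-1\right) 3420 = -3420$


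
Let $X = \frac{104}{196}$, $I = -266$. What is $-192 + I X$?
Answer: $- \frac{2332}{7} \approx -333.14$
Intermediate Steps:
$X = \frac{26}{49}$ ($X = 104 \cdot \frac{1}{196} = \frac{26}{49} \approx 0.53061$)
$-192 + I X = -192 - \frac{988}{7} = - \frac{2332}{7}$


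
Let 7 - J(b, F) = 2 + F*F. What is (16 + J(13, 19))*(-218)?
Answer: 74120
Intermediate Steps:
J(b, F) = 5 - F² (J(b, F) = 7 - (2 + F*F) = 7 - (2 + F²) = 7 + (-2 - F²) = 5 - F²)
(16 + J(13, 19))*(-218) = (16 + (5 - 1*19²))*(-218) = (16 + (5 - 1*361))*(-218) = (16 + (5 - 361))*(-218) = (16 - 356)*(-218) = -340*(-218) = 74120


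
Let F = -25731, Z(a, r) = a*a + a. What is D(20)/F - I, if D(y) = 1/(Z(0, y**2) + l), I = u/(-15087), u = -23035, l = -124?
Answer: -24498823151/16045748676 ≈ -1.5268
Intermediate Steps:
Z(a, r) = a + a**2 (Z(a, r) = a**2 + a = a + a**2)
I = 23035/15087 (I = -23035/(-15087) = -23035*(-1/15087) = 23035/15087 ≈ 1.5268)
D(y) = -1/124 (D(y) = 1/(0*(1 + 0) - 124) = 1/(0*1 - 124) = 1/(0 - 124) = 1/(-124) = -1/124)
D(20)/F - I = -1/124/(-25731) - 1*23035/15087 = -1/124*(-1/25731) - 23035/15087 = 1/3190644 - 23035/15087 = -24498823151/16045748676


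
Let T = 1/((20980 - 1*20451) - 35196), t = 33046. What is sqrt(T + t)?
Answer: sqrt(39714712143227)/34667 ≈ 181.79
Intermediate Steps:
T = -1/34667 (T = 1/((20980 - 20451) - 35196) = 1/(529 - 35196) = 1/(-34667) = -1/34667 ≈ -2.8846e-5)
sqrt(T + t) = sqrt(-1/34667 + 33046) = sqrt(1145605681/34667) = sqrt(39714712143227)/34667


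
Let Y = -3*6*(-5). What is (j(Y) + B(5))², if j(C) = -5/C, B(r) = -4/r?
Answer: 5929/8100 ≈ 0.73198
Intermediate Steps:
Y = 90 (Y = -18*(-5) = 90)
(j(Y) + B(5))² = (-5/90 - 4/5)² = (-5*1/90 - 4*⅕)² = (-1/18 - ⅘)² = (-77/90)² = 5929/8100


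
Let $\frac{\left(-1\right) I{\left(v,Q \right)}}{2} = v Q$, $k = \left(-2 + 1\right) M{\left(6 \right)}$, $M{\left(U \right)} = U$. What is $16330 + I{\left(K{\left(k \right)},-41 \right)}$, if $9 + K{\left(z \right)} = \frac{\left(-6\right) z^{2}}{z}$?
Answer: $18544$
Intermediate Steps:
$k = -6$ ($k = \left(-2 + 1\right) 6 = \left(-1\right) 6 = -6$)
$K{\left(z \right)} = -9 - 6 z$ ($K{\left(z \right)} = -9 + \frac{\left(-6\right) z^{2}}{z} = -9 - 6 z$)
$I{\left(v,Q \right)} = - 2 Q v$ ($I{\left(v,Q \right)} = - 2 v Q = - 2 Q v$)
$16330 + I{\left(K{\left(k \right)},-41 \right)} = 16330 - - 82 \left(-9 - -36\right) = 16330 - - 82 \left(-9 + 36\right) = 16330 - \left(-82\right) 27 = 16330 + 2214 = 18544$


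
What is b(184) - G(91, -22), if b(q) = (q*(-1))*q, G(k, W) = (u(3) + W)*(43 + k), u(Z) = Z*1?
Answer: -31310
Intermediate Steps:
u(Z) = Z
G(k, W) = (3 + W)*(43 + k)
b(q) = -q² (b(q) = (-q)*q = -q²)
b(184) - G(91, -22) = -1*184² - (129 + 3*91 + 43*(-22) - 22*91) = -1*33856 - (129 + 273 - 946 - 2002) = -33856 - 1*(-2546) = -33856 + 2546 = -31310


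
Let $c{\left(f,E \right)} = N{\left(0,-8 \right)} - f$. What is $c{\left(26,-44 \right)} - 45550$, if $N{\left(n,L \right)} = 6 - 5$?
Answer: $-45575$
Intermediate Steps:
$N{\left(n,L \right)} = 1$ ($N{\left(n,L \right)} = 6 - 5 = 1$)
$c{\left(f,E \right)} = 1 - f$
$c{\left(26,-44 \right)} - 45550 = \left(1 - 26\right) - 45550 = -25 - 45550 = -45575$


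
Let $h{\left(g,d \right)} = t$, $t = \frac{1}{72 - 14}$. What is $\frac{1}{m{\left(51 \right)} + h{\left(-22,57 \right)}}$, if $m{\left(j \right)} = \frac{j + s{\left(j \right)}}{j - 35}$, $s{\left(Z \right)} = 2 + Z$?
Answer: $\frac{29}{189} \approx 0.15344$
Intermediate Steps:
$t = \frac{1}{58} \approx 0.017241$
$h{\left(g,d \right)} = \frac{1}{58}$
$m{\left(j \right)} = \frac{2 + 2 j}{-35 + j}$ ($m{\left(j \right)} = \frac{j + \left(2 + j\right)}{j - 35} = \frac{2 + 2 j}{-35 + j}$)
$\frac{1}{m{\left(51 \right)} + h{\left(-22,57 \right)}} = \frac{1}{\frac{2 \left(1 + 51\right)}{-35 + 51} + \frac{1}{58}} = \frac{1}{2 \cdot \frac{1}{16} \cdot 52 + \frac{1}{58}} = \frac{1}{\frac{13}{2} + \frac{1}{58}} = \frac{1}{\frac{189}{29}} = \frac{29}{189}$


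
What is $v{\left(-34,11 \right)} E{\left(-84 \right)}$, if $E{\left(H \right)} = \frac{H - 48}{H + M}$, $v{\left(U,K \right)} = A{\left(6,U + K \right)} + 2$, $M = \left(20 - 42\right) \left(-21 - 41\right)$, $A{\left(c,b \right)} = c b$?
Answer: $\frac{561}{40} \approx 14.025$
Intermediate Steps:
$A{\left(c,b \right)} = b c$
$M = 1364$ ($M = \left(-22\right) \left(-62\right) = 1364$)
$v{\left(U,K \right)} = 2 + 6 K + 6 U$ ($v{\left(U,K \right)} = \left(U + K\right) 6 + 2 = \left(K + U\right) 6 + 2 = \left(6 K + 6 U\right) + 2 = 2 + 6 K + 6 U$)
$E{\left(H \right)} = \frac{-48 + H}{1364 + H}$ ($E{\left(H \right)} = \frac{H - 48}{H + 1364} = \frac{-48 + H}{1364 + H}$)
$v{\left(-34,11 \right)} E{\left(-84 \right)} = \left(2 + 6 \cdot 11 + 6 \left(-34\right)\right) \frac{-48 - 84}{1364 - 84} = \left(2 + 66 - 204\right) \frac{1}{1280} \left(-132\right) = - 136 \cdot \frac{1}{1280} \left(-132\right) = \left(-136\right) \left(- \frac{33}{320}\right) = \frac{561}{40}$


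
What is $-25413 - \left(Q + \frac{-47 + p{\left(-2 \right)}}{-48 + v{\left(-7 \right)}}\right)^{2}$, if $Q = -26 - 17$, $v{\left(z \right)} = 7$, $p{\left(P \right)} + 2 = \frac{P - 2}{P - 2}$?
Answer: $- \frac{45660478}{1681} \approx -27163.0$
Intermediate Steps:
$p{\left(P \right)} = -1$ ($p{\left(P \right)} = -2 + \frac{P - 2}{P - 2} = -2 + \frac{-2 + P}{-2 + P} = -2 + 1 = -1$)
$Q = -43$ ($Q = -26 - 17 = -43$)
$-25413 - \left(Q + \frac{-47 + p{\left(-2 \right)}}{-48 + v{\left(-7 \right)}}\right)^{2} = -25413 - \left(-43 + \frac{-47 - 1}{-48 + 7}\right)^{2} = -25413 - \left(-43 - \frac{48}{-41}\right)^{2} = -25413 - \left(-43 - - \frac{48}{41}\right)^{2} = -25413 - \left(-43 + \frac{48}{41}\right)^{2} = -25413 - \left(- \frac{1715}{41}\right)^{2} = -25413 - \frac{2941225}{1681} = - \frac{45660478}{1681}$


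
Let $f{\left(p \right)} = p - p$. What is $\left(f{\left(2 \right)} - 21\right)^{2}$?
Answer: $441$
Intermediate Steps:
$f{\left(p \right)} = 0$
$\left(f{\left(2 \right)} - 21\right)^{2} = \left(0 - 21\right)^{2} = \left(-21\right)^{2} = 441$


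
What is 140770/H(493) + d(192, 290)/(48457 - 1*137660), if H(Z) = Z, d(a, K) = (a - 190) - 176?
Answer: 12557192092/43977079 ≈ 285.54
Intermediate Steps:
d(a, K) = -366 + a (d(a, K) = (-190 + a) - 176 = -366 + a)
140770/H(493) + d(192, 290)/(48457 - 1*137660) = 140770/493 + (-366 + 192)/(48457 - 1*137660) = 140770*(1/493) - 174/(48457 - 137660) = 140770/493 - 174/(-89203) = 140770/493 - 174*(-1/89203) = 140770/493 + 174/89203 = 12557192092/43977079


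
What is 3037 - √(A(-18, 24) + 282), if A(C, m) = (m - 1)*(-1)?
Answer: 3037 - √259 ≈ 3020.9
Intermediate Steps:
A(C, m) = 1 - m (A(C, m) = (-1 + m)*(-1) = 1 - m)
3037 - √(A(-18, 24) + 282) = 3037 - √((1 - 1*24) + 282) = 3037 - √((1 - 24) + 282) = 3037 - √(-23 + 282) = 3037 - √259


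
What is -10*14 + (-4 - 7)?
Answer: -151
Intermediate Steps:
-10*14 + (-4 - 7) = -140 - 11 = -151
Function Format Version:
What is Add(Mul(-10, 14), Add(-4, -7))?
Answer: -151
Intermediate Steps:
Add(Mul(-10, 14), Add(-4, -7)) = Add(-140, -11) = -151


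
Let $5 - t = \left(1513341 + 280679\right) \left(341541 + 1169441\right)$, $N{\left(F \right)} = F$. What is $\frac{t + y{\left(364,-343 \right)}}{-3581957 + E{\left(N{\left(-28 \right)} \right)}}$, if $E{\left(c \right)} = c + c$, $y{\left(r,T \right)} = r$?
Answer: $\frac{2710731927271}{3582013} \approx 7.5676 \cdot 10^{5}$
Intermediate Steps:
$E{\left(c \right)} = 2 c$
$t = -2710731927635$ ($t = 5 - \left(1513341 + 280679\right) \left(341541 + 1169441\right) = 5 - 1794020 \cdot 1510982 = 5 - 2710731927640 = -2710731927635$)
$\frac{t + y{\left(364,-343 \right)}}{-3581957 + E{\left(N{\left(-28 \right)} \right)}} = \frac{-2710731927635 + 364}{-3581957 + 2 \left(-28\right)} = - \frac{2710731927271}{-3581957 - 56} = - \frac{2710731927271}{-3582013} = \left(-2710731927271\right) \left(- \frac{1}{3582013}\right) = \frac{2710731927271}{3582013}$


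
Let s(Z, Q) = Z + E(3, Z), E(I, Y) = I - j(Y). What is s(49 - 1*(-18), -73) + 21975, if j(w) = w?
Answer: 21978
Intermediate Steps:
E(I, Y) = I - Y
s(Z, Q) = 3 (s(Z, Q) = Z + (3 - Z) = 3)
s(49 - 1*(-18), -73) + 21975 = 3 + 21975 = 21978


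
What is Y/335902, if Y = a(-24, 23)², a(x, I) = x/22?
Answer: 72/20322071 ≈ 3.5429e-6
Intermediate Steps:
a(x, I) = x/22 (a(x, I) = x*(1/22) = x/22)
Y = 144/121 (Y = ((1/22)*(-24))² = (-12/11)² = 144/121 ≈ 1.1901)
Y/335902 = (144/121)/335902 = (144/121)*(1/335902) = 72/20322071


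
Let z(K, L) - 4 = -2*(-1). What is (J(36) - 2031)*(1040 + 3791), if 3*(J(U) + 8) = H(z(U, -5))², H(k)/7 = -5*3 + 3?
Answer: 1512103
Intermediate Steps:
z(K, L) = 6 (z(K, L) = 4 - 2*(-1) = 4 + 2 = 6)
H(k) = -84 (H(k) = 7*(-5*3 + 3) = 7*(-15 + 3) = 7*(-12) = -84)
J(U) = 2344 (J(U) = -8 + (⅓)*(-84)² = -8 + (⅓)*7056 = -8 + 2352 = 2344)
(J(36) - 2031)*(1040 + 3791) = (2344 - 2031)*(1040 + 3791) = 313*4831 = 1512103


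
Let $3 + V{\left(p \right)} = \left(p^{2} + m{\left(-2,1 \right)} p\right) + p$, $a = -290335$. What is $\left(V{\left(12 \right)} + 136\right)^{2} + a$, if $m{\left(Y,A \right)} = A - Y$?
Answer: $-184710$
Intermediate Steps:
$V{\left(p \right)} = -3 + p^{2} + 4 p$ ($V{\left(p \right)} = -3 + \left(\left(p^{2} + \left(1 - -2\right) p\right) + p\right) = -3 + \left(\left(p^{2} + \left(1 + 2\right) p\right) + p\right) = -3 + \left(\left(p^{2} + 3 p\right) + p\right) = -3 + \left(p^{2} + 4 p\right) = -3 + p^{2} + 4 p$)
$\left(V{\left(12 \right)} + 136\right)^{2} + a = \left(\left(-3 + 12^{2} + 4 \cdot 12\right) + 136\right)^{2} - 290335 = \left(\left(-3 + 144 + 48\right) + 136\right)^{2} - 290335 = \left(189 + 136\right)^{2} - 290335 = 325^{2} - 290335 = 105625 - 290335 = -184710$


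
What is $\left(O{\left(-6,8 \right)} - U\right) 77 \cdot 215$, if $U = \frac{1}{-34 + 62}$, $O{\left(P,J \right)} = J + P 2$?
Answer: $- \frac{267245}{4} \approx -66811.0$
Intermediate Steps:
$O{\left(P,J \right)} = J + 2 P$
$U = \frac{1}{28} \approx 0.035714$
$\left(O{\left(-6,8 \right)} - U\right) 77 \cdot 215 = \left(\left(8 + 2 \left(-6\right)\right) - \frac{1}{28}\right) 77 \cdot 215 = \left(\left(8 - 12\right) - \frac{1}{28}\right) 77 \cdot 215 = \left(-4 - \frac{1}{28}\right) 77 \cdot 215 = \left(- \frac{113}{28}\right) 77 \cdot 215 = \left(- \frac{1243}{4}\right) 215 = - \frac{267245}{4}$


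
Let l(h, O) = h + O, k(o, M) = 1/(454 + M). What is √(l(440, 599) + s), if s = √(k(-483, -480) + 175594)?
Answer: √(702364 + 26*√118701518)/26 ≈ 38.184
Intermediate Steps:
s = √118701518/26 (s = √(1/(454 - 480) + 175594) = √(1/(-26) + 175594) = √(-1/26 + 175594) = √(4565443/26) = √118701518/26 ≈ 419.04)
l(h, O) = O + h
√(l(440, 599) + s) = √((599 + 440) + √118701518/26) = √(1039 + √118701518/26)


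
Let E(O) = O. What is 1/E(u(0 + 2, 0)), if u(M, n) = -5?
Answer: -⅕ ≈ -0.20000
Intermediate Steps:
1/E(u(0 + 2, 0)) = 1/(-5) = -⅕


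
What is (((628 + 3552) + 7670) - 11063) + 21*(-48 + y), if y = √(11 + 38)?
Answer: -74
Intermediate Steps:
y = 7 (y = √49 = 7)
(((628 + 3552) + 7670) - 11063) + 21*(-48 + y) = (((628 + 3552) + 7670) - 11063) + 21*(-48 + 7) = ((4180 + 7670) - 11063) + 21*(-41) = (11850 - 11063) - 861 = 787 - 861 = -74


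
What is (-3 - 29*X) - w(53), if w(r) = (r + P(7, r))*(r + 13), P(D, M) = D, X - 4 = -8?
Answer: -3847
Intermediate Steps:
X = -4 (X = 4 - 8 = -4)
w(r) = (7 + r)*(13 + r) (w(r) = (r + 7)*(r + 13) = (7 + r)*(13 + r))
(-3 - 29*X) - w(53) = (-3 - 29*(-4)) - (91 + 53² + 20*53) = (-3 + 116) - (91 + 2809 + 1060) = 113 - 1*3960 = 113 - 3960 = -3847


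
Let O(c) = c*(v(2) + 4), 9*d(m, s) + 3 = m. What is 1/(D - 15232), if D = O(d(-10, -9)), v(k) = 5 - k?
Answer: -9/137179 ≈ -6.5608e-5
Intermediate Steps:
d(m, s) = -⅓ + m/9
O(c) = 7*c (O(c) = c*((5 - 1*2) + 4) = c*((5 - 2) + 4) = c*(3 + 4) = c*7 = 7*c)
D = -91/9 (D = 7*(-⅓ + (⅑)*(-10)) = 7*(-⅓ - 10/9) = 7*(-13/9) = -91/9 ≈ -10.111)
1/(D - 15232) = 1/(-91/9 - 15232) = 1/(-137179/9) = -9/137179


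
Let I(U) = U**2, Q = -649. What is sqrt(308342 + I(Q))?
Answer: sqrt(729543) ≈ 854.13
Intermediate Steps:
sqrt(308342 + I(Q)) = sqrt(308342 + (-649)**2) = sqrt(308342 + 421201) = sqrt(729543)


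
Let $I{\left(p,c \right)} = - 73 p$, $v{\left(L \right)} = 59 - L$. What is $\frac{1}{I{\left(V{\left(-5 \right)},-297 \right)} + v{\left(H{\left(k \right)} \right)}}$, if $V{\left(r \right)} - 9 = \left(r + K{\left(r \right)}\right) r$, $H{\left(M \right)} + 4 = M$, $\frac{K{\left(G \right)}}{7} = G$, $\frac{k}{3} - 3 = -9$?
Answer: $- \frac{1}{15176} \approx -6.5894 \cdot 10^{-5}$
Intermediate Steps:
$k = -18$ ($k = 9 + 3 \left(-9\right) = 9 - 27 = -18$)
$K{\left(G \right)} = 7 G$
$H{\left(M \right)} = -4 + M$
$V{\left(r \right)} = 9 + 8 r^{2}$ ($V{\left(r \right)} = 9 + \left(r + 7 r\right) r = 9 + 8 r r = 9 + 8 r^{2}$)
$\frac{1}{I{\left(V{\left(-5 \right)},-297 \right)} + v{\left(H{\left(k \right)} \right)}} = \frac{1}{- 73 \left(9 + 8 \left(-5\right)^{2}\right) + \left(59 - \left(-4 - 18\right)\right)} = \frac{1}{- 73 \left(9 + 8 \cdot 25\right) + \left(59 - -22\right)} = \frac{1}{- 73 \left(9 + 200\right) + \left(59 + 22\right)} = \frac{1}{\left(-73\right) 209 + 81} = \frac{1}{-15257 + 81} = \frac{1}{-15176} = - \frac{1}{15176}$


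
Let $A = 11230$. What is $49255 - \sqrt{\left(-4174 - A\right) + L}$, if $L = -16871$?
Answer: $49255 - 5 i \sqrt{1291} \approx 49255.0 - 179.65 i$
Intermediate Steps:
$49255 - \sqrt{\left(-4174 - A\right) + L} = 49255 - \sqrt{\left(-4174 - 11230\right) - 16871} = 49255 - \sqrt{-15404 - 16871} = 49255 - \sqrt{-32275} = 49255 - 5 i \sqrt{1291}$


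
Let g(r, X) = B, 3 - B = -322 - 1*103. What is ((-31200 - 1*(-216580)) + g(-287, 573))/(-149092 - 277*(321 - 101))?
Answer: -11613/13127 ≈ -0.88467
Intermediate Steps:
B = 428 (B = 3 - (-322 - 1*103) = 3 - (-322 - 103) = 3 - 1*(-425) = 3 + 425 = 428)
g(r, X) = 428
((-31200 - 1*(-216580)) + g(-287, 573))/(-149092 - 277*(321 - 101)) = ((-31200 - 1*(-216580)) + 428)/(-149092 - 277*(321 - 101)) = ((-31200 + 216580) + 428)/(-149092 - 277*220) = (185380 + 428)/(-149092 - 60940) = 185808/(-210032) = 185808*(-1/210032) = -11613/13127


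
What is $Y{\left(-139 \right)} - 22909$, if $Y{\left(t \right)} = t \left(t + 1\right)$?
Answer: $-3727$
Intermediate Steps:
$Y{\left(t \right)} = t \left(1 + t\right)$
$Y{\left(-139 \right)} - 22909 = - 139 \left(1 - 139\right) - 22909 = \left(-139\right) \left(-138\right) - 22909 = 19182 - 22909 = -3727$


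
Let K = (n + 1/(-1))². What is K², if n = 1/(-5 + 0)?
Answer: 1296/625 ≈ 2.0736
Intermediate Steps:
n = -⅕ (n = 1/(-5) = -⅕ ≈ -0.20000)
K = 36/25 (K = (-⅕ + 1/(-1))² = (-⅕ - 1)² = (-6/5)² = 36/25 ≈ 1.4400)
K² = (36/25)² = 1296/625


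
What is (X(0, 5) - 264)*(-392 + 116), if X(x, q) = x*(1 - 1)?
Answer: 72864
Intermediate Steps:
X(x, q) = 0 (X(x, q) = x*0 = 0)
(X(0, 5) - 264)*(-392 + 116) = (0 - 264)*(-392 + 116) = -264*(-276) = 72864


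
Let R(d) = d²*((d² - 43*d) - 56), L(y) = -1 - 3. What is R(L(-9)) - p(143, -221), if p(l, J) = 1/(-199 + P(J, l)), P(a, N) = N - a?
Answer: 348479/165 ≈ 2112.0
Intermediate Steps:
p(l, J) = 1/(-199 + l - J) (p(l, J) = 1/(-199 + (l - J)) = 1/(-199 + l - J))
L(y) = -4
R(d) = d²*(-56 + d² - 43*d)
R(L(-9)) - p(143, -221) = (-4)²*(-56 + (-4)² - 43*(-4)) - 1/(-199 + 143 - 1*(-221)) = 16*(-56 + 16 + 172) - 1/(-199 + 143 + 221) = 16*132 - 1/165 = 2112 - 1*1/165 = 2112 - 1/165 = 348479/165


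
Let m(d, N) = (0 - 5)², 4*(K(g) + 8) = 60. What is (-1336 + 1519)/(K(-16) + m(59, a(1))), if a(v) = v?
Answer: 183/32 ≈ 5.7188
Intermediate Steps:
K(g) = 7 (K(g) = -8 + (¼)*60 = -8 + 15 = 7)
m(d, N) = 25 (m(d, N) = (-5)² = 25)
(-1336 + 1519)/(K(-16) + m(59, a(1))) = (-1336 + 1519)/(7 + 25) = 183/32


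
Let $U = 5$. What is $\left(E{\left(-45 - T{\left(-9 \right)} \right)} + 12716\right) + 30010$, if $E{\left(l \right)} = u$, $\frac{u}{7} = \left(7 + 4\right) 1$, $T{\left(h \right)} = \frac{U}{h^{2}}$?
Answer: $42803$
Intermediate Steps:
$T{\left(h \right)} = \frac{5}{h^{2}}$
$u = 77$ ($u = 7 \left(7 + 4\right) 1 = 7 \cdot 11 \cdot 1 = 7 \cdot 11 = 77$)
$E{\left(l \right)} = 77$
$\left(E{\left(-45 - T{\left(-9 \right)} \right)} + 12716\right) + 30010 = \left(77 + 12716\right) + 30010 = 12793 + 30010 = 42803$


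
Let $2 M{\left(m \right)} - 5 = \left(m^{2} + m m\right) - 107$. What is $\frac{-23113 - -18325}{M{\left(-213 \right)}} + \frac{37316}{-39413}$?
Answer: $- \frac{44757046}{42526627} \approx -1.0524$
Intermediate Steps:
$M{\left(m \right)} = -51 + m^{2}$ ($M{\left(m \right)} = \frac{5}{2} + \frac{\left(m^{2} + m m\right) - 107}{2} = \frac{5}{2} + \frac{\left(m^{2} + m^{2}\right) - 107}{2} = \frac{5}{2} + \frac{2 m^{2} - 107}{2} = \frac{5}{2} + \frac{-107 + 2 m^{2}}{2} = \frac{5}{2} + \left(- \frac{107}{2} + m^{2}\right) = -51 + m^{2}$)
$\frac{-23113 - -18325}{M{\left(-213 \right)}} + \frac{37316}{-39413} = \frac{-23113 - -18325}{-51 + \left(-213\right)^{2}} + \frac{37316}{-39413} = \frac{-23113 + 18325}{-51 + 45369} + 37316 \left(- \frac{1}{39413}\right) = - \frac{4788}{45318} - \frac{37316}{39413} = \left(-4788\right) \frac{1}{45318} - \frac{37316}{39413} = - \frac{114}{1079} - \frac{37316}{39413} = - \frac{44757046}{42526627}$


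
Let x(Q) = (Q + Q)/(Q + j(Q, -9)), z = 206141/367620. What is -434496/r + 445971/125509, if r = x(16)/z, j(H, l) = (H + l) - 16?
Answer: -409819752088559/7689936430 ≈ -53293.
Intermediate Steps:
z = 206141/367620 (z = 206141*(1/367620) = 206141/367620 ≈ 0.56075)
j(H, l) = -16 + H + l
x(Q) = 2*Q/(-25 + 2*Q) (x(Q) = (Q + Q)/(Q + (-16 + Q - 9)) = (2*Q)/(Q + (-25 + Q)) = (2*Q)/(-25 + 2*Q) = 2*Q/(-25 + 2*Q))
r = 11763840/1442987 (r = (2*16/(-25 + 2*16))/(206141/367620) = (2*16/(-25 + 32))*(367620/206141) = (2*16/7)*(367620/206141) = (2*16*(⅐))*(367620/206141) = (32/7)*(367620/206141) = 11763840/1442987 ≈ 8.1524)
-434496/r + 445971/125509 = -434496/11763840/1442987 + 445971/125509 = -434496*1442987/11763840 + 445971*(1/125509) = -3265479581/61270 + 445971/125509 = -409819752088559/7689936430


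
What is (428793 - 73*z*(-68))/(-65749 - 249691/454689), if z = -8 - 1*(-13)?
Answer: -206252841357/29895596752 ≈ -6.8991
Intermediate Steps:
z = 5 (z = -8 + 13 = 5)
(428793 - 73*z*(-68))/(-65749 - 249691/454689) = (428793 - 73*5*(-68))/(-65749 - 249691/454689) = (428793 - 365*(-68))/(-65749 - 249691*1/454689) = (428793 + 24820)/(-65749 - 249691/454689) = 453613/(-29895596752/454689) = 453613*(-454689/29895596752) = -206252841357/29895596752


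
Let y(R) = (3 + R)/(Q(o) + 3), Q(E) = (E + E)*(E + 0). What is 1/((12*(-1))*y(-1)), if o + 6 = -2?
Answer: -131/24 ≈ -5.4583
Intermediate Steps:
o = -8 (o = -6 - 2 = -8)
Q(E) = 2*E**2 (Q(E) = (2*E)*E = 2*E**2)
y(R) = 3/131 + R/131 (y(R) = (3 + R)/(2*(-8)**2 + 3) = (3 + R)/(2*64 + 3) = (3 + R)/(128 + 3) = (3 + R)/131 = (3 + R)*(1/131) = 3/131 + R/131)
1/((12*(-1))*y(-1)) = 1/((12*(-1))*(3/131 + (1/131)*(-1))) = 1/(-12*(3/131 - 1/131)) = 1/(-12*2/131) = 1/(-24/131) = -131/24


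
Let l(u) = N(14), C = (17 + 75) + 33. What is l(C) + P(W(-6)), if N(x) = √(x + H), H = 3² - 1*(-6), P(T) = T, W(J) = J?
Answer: -6 + √29 ≈ -0.61483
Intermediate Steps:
C = 125 (C = 92 + 33 = 125)
H = 15 (H = 9 + 6 = 15)
N(x) = √(15 + x) (N(x) = √(x + 15) = √(15 + x))
l(u) = √29 (l(u) = √(15 + 14) = √29)
l(C) + P(W(-6)) = √29 - 6 = -6 + √29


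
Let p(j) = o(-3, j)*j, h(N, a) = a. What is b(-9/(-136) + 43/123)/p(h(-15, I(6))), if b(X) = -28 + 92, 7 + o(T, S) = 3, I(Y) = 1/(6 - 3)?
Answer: -48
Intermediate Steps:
I(Y) = ⅓ (I(Y) = 1/3 = ⅓)
o(T, S) = -4 (o(T, S) = -7 + 3 = -4)
p(j) = -4*j
b(X) = 64
b(-9/(-136) + 43/123)/p(h(-15, I(6))) = 64/((-4*⅓)) = 64/(-4/3) = 64*(-¾) = -48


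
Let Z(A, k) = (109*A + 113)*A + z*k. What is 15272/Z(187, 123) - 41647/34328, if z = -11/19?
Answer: -3022812592841/2499797056680 ≈ -1.2092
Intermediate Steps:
z = -11/19 (z = -11*1/19 = -11/19 ≈ -0.57895)
Z(A, k) = -11*k/19 + A*(113 + 109*A) (Z(A, k) = (109*A + 113)*A - 11*k/19 = (113 + 109*A)*A - 11*k/19 = A*(113 + 109*A) - 11*k/19 = -11*k/19 + A*(113 + 109*A))
15272/Z(187, 123) - 41647/34328 = 15272/(109*187**2 + 113*187 - 11/19*123) - 41647/34328 = 15272/(109*34969 + 21131 - 1353/19) - 41647*1/34328 = 15272/(3811621 + 21131 - 1353/19) - 41647/34328 = 15272/(72820935/19) - 41647/34328 = 15272*(19/72820935) - 41647/34328 = 290168/72820935 - 41647/34328 = -3022812592841/2499797056680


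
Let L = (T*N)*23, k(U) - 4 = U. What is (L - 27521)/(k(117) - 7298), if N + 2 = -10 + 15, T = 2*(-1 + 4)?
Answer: 27107/7177 ≈ 3.7769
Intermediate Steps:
T = 6 (T = 2*3 = 6)
N = 3 (N = -2 + (-10 + 15) = -2 + 5 = 3)
k(U) = 4 + U
L = 414 (L = (6*3)*23 = 18*23 = 414)
(L - 27521)/(k(117) - 7298) = (414 - 27521)/((4 + 117) - 7298) = -27107/(121 - 7298) = -27107/(-7177) = -27107*(-1/7177) = 27107/7177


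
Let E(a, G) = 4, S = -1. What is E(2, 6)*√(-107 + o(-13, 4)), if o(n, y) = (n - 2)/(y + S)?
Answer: 16*I*√7 ≈ 42.332*I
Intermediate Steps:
o(n, y) = (-2 + n)/(-1 + y) (o(n, y) = (n - 2)/(y - 1) = (-2 + n)/(-1 + y))
E(2, 6)*√(-107 + o(-13, 4)) = 4*√(-107 + (-2 - 13)/(-1 + 4)) = 4*√(-107 - 15/3) = 4*√(-107 + (⅓)*(-15)) = 4*√(-107 - 5) = 4*√(-112) = 4*(4*I*√7) = 16*I*√7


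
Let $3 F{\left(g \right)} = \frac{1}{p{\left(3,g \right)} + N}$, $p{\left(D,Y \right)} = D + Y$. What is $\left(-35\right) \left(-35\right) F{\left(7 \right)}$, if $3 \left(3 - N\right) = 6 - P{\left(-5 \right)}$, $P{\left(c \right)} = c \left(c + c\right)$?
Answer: $\frac{1225}{83} \approx 14.759$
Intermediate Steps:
$P{\left(c \right)} = 2 c^{2}$ ($P{\left(c \right)} = c 2 c = 2 c^{2}$)
$N = \frac{53}{3}$ ($N = 3 - \frac{6 - 2 \left(-5\right)^{2}}{3} = 3 - \frac{6 - 2 \cdot 25}{3} = 3 - \frac{6 - 50}{3} = 3 - - \frac{44}{3} = 3 + \frac{44}{3} = \frac{53}{3} \approx 17.667$)
$F{\left(g \right)} = \frac{1}{3 \left(\frac{62}{3} + g\right)}$ ($F{\left(g \right)} = \frac{1}{3 \left(\left(3 + g\right) + \frac{53}{3}\right)} = \frac{1}{3 \left(\frac{62}{3} + g\right)}$)
$\left(-35\right) \left(-35\right) F{\left(7 \right)} = \frac{\left(-35\right) \left(-35\right)}{62 + 3 \cdot 7} = \frac{1225}{62 + 21} = \frac{1225}{83}$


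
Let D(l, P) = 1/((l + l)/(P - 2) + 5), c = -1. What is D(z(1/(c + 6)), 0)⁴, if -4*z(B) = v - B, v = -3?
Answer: 625/194481 ≈ 0.0032137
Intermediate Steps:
z(B) = ¾ + B/4 (z(B) = -(-3 - B)/4 = ¾ + B/4)
D(l, P) = 1/(5 + 2*l/(-2 + P)) (D(l, P) = 1/((2*l)/(-2 + P) + 5) = 1/(2*l/(-2 + P) + 5) = 1/(5 + 2*l/(-2 + P)))
D(z(1/(c + 6)), 0)⁴ = ((-2 + 0)/(-10 + 2*(¾ + 1/(4*(-1 + 6))) + 5*0))⁴ = (-2/(-10 + 2*(¾ + (¼)/5) + 0))⁴ = (-2/(-10 + 2*(¾ + (¼)*(⅕)) + 0))⁴ = (-2/(-10 + 2*(¾ + 1/20) + 0))⁴ = (-2/(-10 + 2*(⅘) + 0))⁴ = (-2/(-10 + 8/5 + 0))⁴ = (-2/(-42/5))⁴ = (-5/42*(-2))⁴ = (5/21)⁴ = 625/194481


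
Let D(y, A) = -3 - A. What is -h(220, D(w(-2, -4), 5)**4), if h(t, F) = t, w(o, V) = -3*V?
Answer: -220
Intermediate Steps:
-h(220, D(w(-2, -4), 5)**4) = -1*220 = -220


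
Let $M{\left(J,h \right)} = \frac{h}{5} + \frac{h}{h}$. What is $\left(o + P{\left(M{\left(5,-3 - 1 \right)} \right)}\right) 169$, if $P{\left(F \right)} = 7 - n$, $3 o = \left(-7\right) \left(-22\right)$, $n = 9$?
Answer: $\frac{25012}{3} \approx 8337.3$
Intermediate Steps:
$M{\left(J,h \right)} = 1 + \frac{h}{5}$ ($M{\left(J,h \right)} = h \frac{1}{5} + 1 = \frac{h}{5} + 1 = 1 + \frac{h}{5}$)
$o = \frac{154}{3}$ ($o = \frac{\left(-7\right) \left(-22\right)}{3} = \frac{1}{3} \cdot 154 = \frac{154}{3} \approx 51.333$)
$P{\left(F \right)} = -2$ ($P{\left(F \right)} = 7 - 9 = -2$)
$\left(o + P{\left(M{\left(5,-3 - 1 \right)} \right)}\right) 169 = \left(\frac{154}{3} - 2\right) 169 = \frac{148}{3} \cdot 169 = \frac{25012}{3}$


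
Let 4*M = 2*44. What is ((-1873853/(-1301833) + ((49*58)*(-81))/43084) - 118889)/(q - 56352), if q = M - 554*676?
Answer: 3334242873972861/12082345957109324 ≈ 0.27596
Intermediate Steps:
M = 22 (M = (2*44)/4 = (¼)*88 = 22)
q = -374482 (q = 22 - 554*676 = 22 - 374504 = -374482)
((-1873853/(-1301833) + ((49*58)*(-81))/43084) - 118889)/(q - 56352) = ((-1873853/(-1301833) + ((49*58)*(-81))/43084) - 118889)/(-374482 - 56352) = ((-1873853*(-1/1301833) + (2842*(-81))*(1/43084)) - 118889)/(-430834) = ((1873853/1301833 - 230202*1/43084) - 118889)*(-1/430834) = ((1873853/1301833 - 115101/21542) - 118889)*(-1/430834) = (-109475738807/28044086486 - 118889)*(-1/430834) = -3334242873972861/28044086486*(-1/430834) = 3334242873972861/12082345957109324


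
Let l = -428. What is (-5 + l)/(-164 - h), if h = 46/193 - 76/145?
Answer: 12117505/4581542 ≈ 2.6449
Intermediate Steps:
h = -7998/27985 (h = 46*(1/193) - 76*1/145 = 46/193 - 76/145 = -7998/27985 ≈ -0.28580)
(-5 + l)/(-164 - h) = (-5 - 428)/(-164 - 1*(-7998/27985)) = -433/(-164 + 7998/27985) = -433/(-4581542/27985) = -433*(-27985/4581542) = 12117505/4581542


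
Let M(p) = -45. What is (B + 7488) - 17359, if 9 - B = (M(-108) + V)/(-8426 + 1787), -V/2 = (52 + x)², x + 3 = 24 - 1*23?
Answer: -65478863/6639 ≈ -9862.8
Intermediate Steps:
x = -2 (x = -3 + (24 - 1*23) = -3 + (24 - 23) = -3 + 1 = -2)
V = -5000 (V = -2*(52 - 2)² = -2*50² = -2*2500 = -5000)
B = 54706/6639 (B = 9 - (-45 - 5000)/(-8426 + 1787) = 9 - (-5045)/(-6639) = 9 - (-5045)*(-1)/6639 = 9 - 1*5045/6639 = 9 - 5045/6639 = 54706/6639 ≈ 8.2401)
(B + 7488) - 17359 = (54706/6639 + 7488) - 17359 = 49767538/6639 - 17359 = -65478863/6639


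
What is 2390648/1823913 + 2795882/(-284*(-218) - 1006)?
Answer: 67244235043/1424195451 ≈ 47.216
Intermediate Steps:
2390648/1823913 + 2795882/(-284*(-218) - 1006) = 2390648*(1/1823913) + 2795882/(61912 - 1006) = 183896/140301 + 2795882/60906 = 183896/140301 + 2795882*(1/60906) = 183896/140301 + 1397941/30453 = 67244235043/1424195451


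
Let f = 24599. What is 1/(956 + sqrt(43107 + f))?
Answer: 478/423115 - sqrt(67706)/846230 ≈ 0.00082223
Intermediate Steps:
1/(956 + sqrt(43107 + f)) = 1/(956 + sqrt(43107 + 24599)) = 1/(956 + sqrt(67706))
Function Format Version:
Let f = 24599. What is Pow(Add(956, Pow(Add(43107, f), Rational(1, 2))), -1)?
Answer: Add(Rational(478, 423115), Mul(Rational(-1, 846230), Pow(67706, Rational(1, 2)))) ≈ 0.00082223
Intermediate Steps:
Pow(Add(956, Pow(Add(43107, f), Rational(1, 2))), -1) = Pow(Add(956, Pow(Add(43107, 24599), Rational(1, 2))), -1) = Pow(Add(956, Pow(67706, Rational(1, 2))), -1)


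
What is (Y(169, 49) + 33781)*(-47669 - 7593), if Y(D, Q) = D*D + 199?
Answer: -3456140742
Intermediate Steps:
Y(D, Q) = 199 + D² (Y(D, Q) = D² + 199 = 199 + D²)
(Y(169, 49) + 33781)*(-47669 - 7593) = ((199 + 169²) + 33781)*(-47669 - 7593) = ((199 + 28561) + 33781)*(-55262) = (28760 + 33781)*(-55262) = 62541*(-55262) = -3456140742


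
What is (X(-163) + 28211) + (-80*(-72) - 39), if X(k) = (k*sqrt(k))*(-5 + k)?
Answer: 33932 + 27384*I*sqrt(163) ≈ 33932.0 + 3.4962e+5*I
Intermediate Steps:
X(k) = k**(3/2)*(-5 + k)
(X(-163) + 28211) + (-80*(-72) - 39) = ((-163)**(3/2)*(-5 - 163) + 28211) + (-80*(-72) - 39) = (-163*I*sqrt(163)*(-168) + 28211) + (5760 - 39) = (27384*I*sqrt(163) + 28211) + 5721 = (28211 + 27384*I*sqrt(163)) + 5721 = 33932 + 27384*I*sqrt(163)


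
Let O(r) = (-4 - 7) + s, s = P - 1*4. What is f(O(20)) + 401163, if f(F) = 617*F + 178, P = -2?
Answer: 390852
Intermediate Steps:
s = -6 (s = -2 - 1*4 = -2 - 4 = -6)
O(r) = -17 (O(r) = (-4 - 7) - 6 = -11 - 6 = -17)
f(F) = 178 + 617*F
f(O(20)) + 401163 = (178 + 617*(-17)) + 401163 = (178 - 10489) + 401163 = -10311 + 401163 = 390852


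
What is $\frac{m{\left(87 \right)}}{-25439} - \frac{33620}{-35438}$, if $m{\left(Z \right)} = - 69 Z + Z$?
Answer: $\frac{532455194}{450753641} \approx 1.1813$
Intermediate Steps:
$m{\left(Z \right)} = - 68 Z$
$\frac{m{\left(87 \right)}}{-25439} - \frac{33620}{-35438} = \frac{\left(-68\right) 87}{-25439} - \frac{33620}{-35438} = \left(-5916\right) \left(- \frac{1}{25439}\right) - - \frac{16810}{17719} = \frac{5916}{25439} + \frac{16810}{17719} = \frac{532455194}{450753641}$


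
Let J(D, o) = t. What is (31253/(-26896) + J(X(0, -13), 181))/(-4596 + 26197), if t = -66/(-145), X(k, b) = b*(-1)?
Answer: -2756549/84242171920 ≈ -3.2722e-5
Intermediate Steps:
X(k, b) = -b
t = 66/145 (t = -66*(-1/145) = 66/145 ≈ 0.45517)
J(D, o) = 66/145
(31253/(-26896) + J(X(0, -13), 181))/(-4596 + 26197) = (31253/(-26896) + 66/145)/(-4596 + 26197) = (31253*(-1/26896) + 66/145)/21601 = (-31253/26896 + 66/145)*(1/21601) = -2756549/3899920*1/21601 = -2756549/84242171920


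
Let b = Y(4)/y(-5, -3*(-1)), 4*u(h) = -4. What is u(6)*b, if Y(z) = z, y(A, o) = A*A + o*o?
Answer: -2/17 ≈ -0.11765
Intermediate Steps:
y(A, o) = A² + o²
u(h) = -1 (u(h) = (¼)*(-4) = -1)
b = 2/17 (b = 4/((-5)² + (-3*(-1))²) = 4/(25 + 3²) = 4/(25 + 9) = 4/34 = 4*(1/34) = 2/17 ≈ 0.11765)
u(6)*b = -1*2/17 = -2/17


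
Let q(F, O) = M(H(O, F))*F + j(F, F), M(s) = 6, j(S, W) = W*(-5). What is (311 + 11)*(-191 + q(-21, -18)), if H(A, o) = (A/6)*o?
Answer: -68264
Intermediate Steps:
j(S, W) = -5*W
H(A, o) = A*o/6 (H(A, o) = (A*(⅙))*o = (A/6)*o = A*o/6)
q(F, O) = F (q(F, O) = 6*F - 5*F = F)
(311 + 11)*(-191 + q(-21, -18)) = (311 + 11)*(-191 - 21) = 322*(-212) = -68264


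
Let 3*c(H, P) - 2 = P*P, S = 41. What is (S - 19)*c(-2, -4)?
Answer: 132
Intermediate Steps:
c(H, P) = ⅔ + P²/3 (c(H, P) = ⅔ + (P*P)/3 = ⅔ + P²/3)
(S - 19)*c(-2, -4) = (41 - 19)*(⅔ + (⅓)*(-4)²) = 22*(⅔ + (⅓)*16) = 22*(⅔ + 16/3) = 22*6 = 132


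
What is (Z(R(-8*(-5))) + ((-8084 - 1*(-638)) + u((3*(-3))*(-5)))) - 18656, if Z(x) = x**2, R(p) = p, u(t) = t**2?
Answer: -22477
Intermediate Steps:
(Z(R(-8*(-5))) + ((-8084 - 1*(-638)) + u((3*(-3))*(-5)))) - 18656 = ((-8*(-5))**2 + ((-8084 - 1*(-638)) + ((3*(-3))*(-5))**2)) - 18656 = (40**2 + ((-8084 + 638) + (-9*(-5))**2)) - 18656 = (1600 + (-7446 + 45**2)) - 18656 = (1600 + (-7446 + 2025)) - 18656 = (1600 - 5421) - 18656 = -3821 - 18656 = -22477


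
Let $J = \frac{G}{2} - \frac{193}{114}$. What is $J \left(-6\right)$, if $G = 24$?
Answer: $- \frac{1175}{19} \approx -61.842$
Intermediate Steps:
$J = \frac{1175}{114}$ ($J = \frac{24}{2} - \frac{193}{114} = 24 \cdot \frac{1}{2} - \frac{193}{114} = 12 - \frac{193}{114} = \frac{1175}{114} \approx 10.307$)
$J \left(-6\right) = \frac{1175}{114} \left(-6\right) = - \frac{1175}{19}$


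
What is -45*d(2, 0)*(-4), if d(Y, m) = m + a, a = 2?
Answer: 360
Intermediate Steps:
d(Y, m) = 2 + m (d(Y, m) = m + 2 = 2 + m)
-45*d(2, 0)*(-4) = -45*(2 + 0)*(-4) = -45*2*(-4) = -90*(-4) = 360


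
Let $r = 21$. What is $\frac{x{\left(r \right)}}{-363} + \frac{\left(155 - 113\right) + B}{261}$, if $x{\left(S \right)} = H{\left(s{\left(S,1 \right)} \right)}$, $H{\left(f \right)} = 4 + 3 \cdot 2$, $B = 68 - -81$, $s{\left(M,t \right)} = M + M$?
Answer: $\frac{22241}{31581} \approx 0.70425$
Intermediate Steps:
$s{\left(M,t \right)} = 2 M$
$B = 149$ ($B = 68 + 81 = 149$)
$H{\left(f \right)} = 10$ ($H{\left(f \right)} = 4 + 6 = 10$)
$x{\left(S \right)} = 10$
$\frac{x{\left(r \right)}}{-363} + \frac{\left(155 - 113\right) + B}{261} = \frac{10}{-363} + \frac{\left(155 - 113\right) + 149}{261} = 10 \left(- \frac{1}{363}\right) + \left(42 + 149\right) \frac{1}{261} = - \frac{10}{363} + 191 \cdot \frac{1}{261} = - \frac{10}{363} + \frac{191}{261} = \frac{22241}{31581}$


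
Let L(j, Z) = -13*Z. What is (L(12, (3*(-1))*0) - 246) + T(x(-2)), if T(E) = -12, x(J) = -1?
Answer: -258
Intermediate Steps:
(L(12, (3*(-1))*0) - 246) + T(x(-2)) = (-13*3*(-1)*0 - 246) - 12 = (-(-39)*0 - 246) - 12 = (-13*0 - 246) - 12 = (0 - 246) - 12 = -246 - 12 = -258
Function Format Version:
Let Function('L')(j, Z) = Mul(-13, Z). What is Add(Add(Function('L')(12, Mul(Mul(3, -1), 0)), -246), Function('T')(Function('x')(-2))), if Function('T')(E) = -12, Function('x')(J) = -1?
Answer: -258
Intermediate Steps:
Add(Add(Function('L')(12, Mul(Mul(3, -1), 0)), -246), Function('T')(Function('x')(-2))) = Add(Add(Mul(-13, Mul(Mul(3, -1), 0)), -246), -12) = Add(Add(Mul(-13, Mul(-3, 0)), -246), -12) = Add(Add(Mul(-13, 0), -246), -12) = Add(Add(0, -246), -12) = Add(-246, -12) = -258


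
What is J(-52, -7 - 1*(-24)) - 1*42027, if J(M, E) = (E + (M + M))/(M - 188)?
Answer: -3362131/80 ≈ -42027.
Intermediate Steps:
J(M, E) = (E + 2*M)/(-188 + M)
J(-52, -7 - 1*(-24)) - 1*42027 = ((-7 - 1*(-24)) + 2*(-52))/(-188 - 52) - 1*42027 = ((-7 + 24) - 104)/(-240) - 42027 = -(17 - 104)/240 - 42027 = -1/240*(-87) - 42027 = 29/80 - 42027 = -3362131/80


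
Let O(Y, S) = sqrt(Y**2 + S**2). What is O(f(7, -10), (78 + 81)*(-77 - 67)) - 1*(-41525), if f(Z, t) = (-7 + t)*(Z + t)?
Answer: 41525 + 3*sqrt(58247713) ≈ 64421.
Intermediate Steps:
O(Y, S) = sqrt(S**2 + Y**2)
O(f(7, -10), (78 + 81)*(-77 - 67)) - 1*(-41525) = sqrt(((78 + 81)*(-77 - 67))**2 + ((-10)**2 - 7*7 - 7*(-10) + 7*(-10))**2) - 1*(-41525) = sqrt((159*(-144))**2 + (100 - 49 + 70 - 70)**2) + 41525 = sqrt((-22896)**2 + 51**2) + 41525 = sqrt(524226816 + 2601) + 41525 = sqrt(524229417) + 41525 = 3*sqrt(58247713) + 41525 = 41525 + 3*sqrt(58247713)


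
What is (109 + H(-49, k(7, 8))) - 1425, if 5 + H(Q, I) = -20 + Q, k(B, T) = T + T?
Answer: -1390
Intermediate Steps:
k(B, T) = 2*T
H(Q, I) = -25 + Q (H(Q, I) = -5 + (-20 + Q) = -25 + Q)
(109 + H(-49, k(7, 8))) - 1425 = (109 + (-25 - 49)) - 1425 = (109 - 74) - 1425 = 35 - 1425 = -1390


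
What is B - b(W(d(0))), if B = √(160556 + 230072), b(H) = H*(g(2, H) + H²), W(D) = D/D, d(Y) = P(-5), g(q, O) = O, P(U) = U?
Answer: -2 + 14*√1993 ≈ 623.00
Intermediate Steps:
d(Y) = -5
W(D) = 1
b(H) = H*(H + H²)
B = 14*√1993 (B = √390628 = 14*√1993 ≈ 625.00)
B - b(W(d(0))) = 14*√1993 - 1²*(1 + 1) = 14*√1993 - 2 = -2 + 14*√1993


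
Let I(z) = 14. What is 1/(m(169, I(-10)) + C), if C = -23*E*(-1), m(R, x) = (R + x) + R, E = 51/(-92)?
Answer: 4/1357 ≈ 0.0029477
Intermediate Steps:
E = -51/92 (E = 51*(-1/92) = -51/92 ≈ -0.55435)
m(R, x) = x + 2*R
C = -51/4 (C = -(-51)*(-1)/4 = -23*51/92 = -51/4 ≈ -12.750)
1/(m(169, I(-10)) + C) = 1/((14 + 2*169) - 51/4) = 1/((14 + 338) - 51/4) = 1/(352 - 51/4) = 1/(1357/4) = 4/1357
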